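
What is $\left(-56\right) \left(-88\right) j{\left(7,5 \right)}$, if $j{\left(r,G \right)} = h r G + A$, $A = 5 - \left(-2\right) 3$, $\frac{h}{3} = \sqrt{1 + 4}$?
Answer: $54208 + 517440 \sqrt{5} \approx 1.2112 \cdot 10^{6}$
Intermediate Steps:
$h = 3 \sqrt{5}$ ($h = 3 \sqrt{1 + 4} = 3 \sqrt{5} \approx 6.7082$)
$A = 11$ ($A = 5 - -6 = 5 + 6 = 11$)
$j{\left(r,G \right)} = 11 + 3 G r \sqrt{5}$ ($j{\left(r,G \right)} = 3 \sqrt{5} r G + 11 = 3 r \sqrt{5} G + 11 = 3 G r \sqrt{5} + 11 = 11 + 3 G r \sqrt{5}$)
$\left(-56\right) \left(-88\right) j{\left(7,5 \right)} = \left(-56\right) \left(-88\right) \left(11 + 3 \cdot 5 \cdot 7 \sqrt{5}\right) = 4928 \left(11 + 105 \sqrt{5}\right) = 54208 + 517440 \sqrt{5}$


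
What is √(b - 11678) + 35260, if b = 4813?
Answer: 35260 + I*√6865 ≈ 35260.0 + 82.855*I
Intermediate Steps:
√(b - 11678) + 35260 = √(4813 - 11678) + 35260 = √(-6865) + 35260 = I*√6865 + 35260 = 35260 + I*√6865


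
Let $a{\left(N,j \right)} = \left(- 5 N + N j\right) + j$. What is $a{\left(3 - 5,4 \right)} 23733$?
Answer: $142398$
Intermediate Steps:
$a{\left(N,j \right)} = j - 5 N + N j$
$a{\left(3 - 5,4 \right)} 23733 = \left(4 - 5 \left(3 - 5\right) + \left(3 - 5\right) 4\right) 23733 = \left(4 - -10 - 8\right) 23733 = \left(4 + 10 - 8\right) 23733 = 6 \cdot 23733 = 142398$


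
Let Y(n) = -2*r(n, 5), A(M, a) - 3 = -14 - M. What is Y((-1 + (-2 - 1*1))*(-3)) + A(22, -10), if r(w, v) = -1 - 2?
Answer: -27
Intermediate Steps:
A(M, a) = -11 - M (A(M, a) = 3 + (-14 - M) = -11 - M)
r(w, v) = -3
Y(n) = 6 (Y(n) = -2*(-3) = 6)
Y((-1 + (-2 - 1*1))*(-3)) + A(22, -10) = 6 + (-11 - 1*22) = 6 + (-11 - 22) = 6 - 33 = -27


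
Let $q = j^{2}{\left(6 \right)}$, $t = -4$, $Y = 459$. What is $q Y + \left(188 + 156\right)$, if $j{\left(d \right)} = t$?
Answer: $7688$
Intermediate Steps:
$j{\left(d \right)} = -4$
$q = 16$ ($q = \left(-4\right)^{2} = 16$)
$q Y + \left(188 + 156\right) = 16 \cdot 459 + \left(188 + 156\right) = 7344 + 344 = 7688$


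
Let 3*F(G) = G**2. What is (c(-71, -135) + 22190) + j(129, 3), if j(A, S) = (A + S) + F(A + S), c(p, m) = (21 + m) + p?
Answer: 27945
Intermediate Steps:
F(G) = G**2/3
c(p, m) = 21 + m + p
j(A, S) = A + S + (A + S)**2/3 (j(A, S) = (A + S) + (A + S)**2/3 = A + S + (A + S)**2/3)
(c(-71, -135) + 22190) + j(129, 3) = ((21 - 135 - 71) + 22190) + (129 + 3 + (129 + 3)**2/3) = (-185 + 22190) + (129 + 3 + (1/3)*132**2) = 22005 + (129 + 3 + (1/3)*17424) = 22005 + (129 + 3 + 5808) = 22005 + 5940 = 27945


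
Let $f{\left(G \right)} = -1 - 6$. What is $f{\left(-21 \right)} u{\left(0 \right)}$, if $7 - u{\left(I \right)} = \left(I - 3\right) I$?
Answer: $-49$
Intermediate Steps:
$f{\left(G \right)} = -7$ ($f{\left(G \right)} = -1 - 6 = -7$)
$u{\left(I \right)} = 7 - I \left(-3 + I\right)$ ($u{\left(I \right)} = 7 - \left(I - 3\right) I = 7 - \left(-3 + I\right) I = 7 - I \left(-3 + I\right)$)
$f{\left(-21 \right)} u{\left(0 \right)} = - 7 \left(7 - 0^{2} + 3 \cdot 0\right) = - 7 \left(7 - 0 + 0\right) = - 7 \left(7 + 0 + 0\right) = \left(-7\right) 7 = -49$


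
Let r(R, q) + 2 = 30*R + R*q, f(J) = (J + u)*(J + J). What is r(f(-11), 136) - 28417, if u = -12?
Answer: 55577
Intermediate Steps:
f(J) = 2*J*(-12 + J) (f(J) = (J - 12)*(J + J) = (-12 + J)*(2*J) = 2*J*(-12 + J))
r(R, q) = -2 + 30*R + R*q (r(R, q) = -2 + (30*R + R*q) = -2 + 30*R + R*q)
r(f(-11), 136) - 28417 = (-2 + 30*(2*(-11)*(-12 - 11)) + (2*(-11)*(-12 - 11))*136) - 28417 = (-2 + 30*(2*(-11)*(-23)) + (2*(-11)*(-23))*136) - 28417 = (-2 + 30*506 + 506*136) - 28417 = (-2 + 15180 + 68816) - 28417 = 83994 - 28417 = 55577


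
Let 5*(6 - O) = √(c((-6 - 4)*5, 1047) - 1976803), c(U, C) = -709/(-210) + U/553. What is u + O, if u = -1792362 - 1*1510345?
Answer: -3302701 - I*√544070829426810/82950 ≈ -3.3027e+6 - 281.2*I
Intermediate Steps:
u = -3302707 (u = -1792362 - 1510345 = -3302707)
c(U, C) = 709/210 + U/553 (c(U, C) = -709*(-1/210) + U*(1/553) = 709/210 + U/553)
O = 6 - I*√544070829426810/82950 (O = 6 - √((709/210 + ((-6 - 4)*5)/553) - 1976803)/5 = 6 - √((709/210 + (-10*5)/553) - 1976803)/5 = 6 - √((709/210 + (1/553)*(-50)) - 1976803)/5 = 6 - √((709/210 - 50/553) - 1976803)/5 = 6 - √(54511/16590 - 1976803)/5 = 6 - I*√544070829426810/82950 ≈ 6.0 - 281.2*I)
u + O = -3302707 + (6 - I*√544070829426810/82950) = -3302701 - I*√544070829426810/82950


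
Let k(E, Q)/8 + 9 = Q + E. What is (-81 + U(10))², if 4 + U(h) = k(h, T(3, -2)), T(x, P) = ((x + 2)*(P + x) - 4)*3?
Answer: 2809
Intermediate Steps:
T(x, P) = -12 + 3*(2 + x)*(P + x) (T(x, P) = ((2 + x)*(P + x) - 4)*3 = (-4 + (2 + x)*(P + x))*3 = -12 + 3*(2 + x)*(P + x))
k(E, Q) = -72 + 8*E + 8*Q (k(E, Q) = -72 + 8*(Q + E) = -72 + 8*(E + Q) = -72 + (8*E + 8*Q) = -72 + 8*E + 8*Q)
U(h) = -52 + 8*h (U(h) = -4 + (-72 + 8*h + 8*(-12 + 3*3² + 6*(-2) + 6*3 + 3*(-2)*3)) = -4 + (-72 + 8*h + 8*(-12 + 3*9 - 12 + 18 - 18)) = -4 + (-72 + 8*h + 8*(-12 + 27 - 12 + 18 - 18)) = -4 + (-72 + 8*h + 8*3) = -4 + (-72 + 8*h + 24) = -4 + (-48 + 8*h) = -52 + 8*h)
(-81 + U(10))² = (-81 + (-52 + 8*10))² = (-81 + (-52 + 80))² = (-81 + 28)² = (-53)² = 2809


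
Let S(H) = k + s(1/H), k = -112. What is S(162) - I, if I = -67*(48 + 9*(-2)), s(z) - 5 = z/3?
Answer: 924859/486 ≈ 1903.0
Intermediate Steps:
s(z) = 5 + z/3
S(H) = -107 + 1/(3*H) (S(H) = -112 + (5 + 1/(3*H)) = -107 + 1/(3*H))
I = -2010 (I = -67*(48 - 18) = -67*30 = -2010)
S(162) - I = (-107 + (⅓)/162) - 1*(-2010) = (-107 + (⅓)*(1/162)) + 2010 = (-107 + 1/486) + 2010 = -52001/486 + 2010 = 924859/486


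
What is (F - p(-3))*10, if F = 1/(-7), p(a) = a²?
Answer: -640/7 ≈ -91.429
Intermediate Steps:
F = -⅐ ≈ -0.14286
(F - p(-3))*10 = (-⅐ - 1*(-3)²)*10 = (-⅐ - 1*9)*10 = (-⅐ - 9)*10 = -64/7*10 = -640/7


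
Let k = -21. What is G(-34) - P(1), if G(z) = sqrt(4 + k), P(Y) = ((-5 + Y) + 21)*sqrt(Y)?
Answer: -17 + I*sqrt(17) ≈ -17.0 + 4.1231*I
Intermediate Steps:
P(Y) = sqrt(Y)*(16 + Y) (P(Y) = (16 + Y)*sqrt(Y) = sqrt(Y)*(16 + Y))
G(z) = I*sqrt(17) (G(z) = sqrt(4 - 21) = sqrt(-17) = I*sqrt(17))
G(-34) - P(1) = I*sqrt(17) - sqrt(1)*(16 + 1) = I*sqrt(17) - 17 = -17 + I*sqrt(17)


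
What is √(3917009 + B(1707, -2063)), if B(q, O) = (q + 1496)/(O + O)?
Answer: 3*√7409184699034/4126 ≈ 1979.1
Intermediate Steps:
B(q, O) = (1496 + q)/(2*O) (B(q, O) = (1496 + q)/((2*O)) = (1496 + q)*(1/(2*O)) = (1496 + q)/(2*O))
√(3917009 + B(1707, -2063)) = √(3917009 + (½)*(1496 + 1707)/(-2063)) = √(3917009 + (½)*(-1/2063)*3203) = √(3917009 - 3203/4126) = √(16161575931/4126) = 3*√7409184699034/4126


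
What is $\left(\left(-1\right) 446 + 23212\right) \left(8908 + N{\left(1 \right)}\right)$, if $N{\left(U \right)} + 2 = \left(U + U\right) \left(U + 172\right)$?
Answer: $210631032$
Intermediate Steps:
$N{\left(U \right)} = -2 + 2 U \left(172 + U\right)$ ($N{\left(U \right)} = -2 + \left(U + U\right) \left(U + 172\right) = -2 + 2 U \left(172 + U\right)$)
$\left(\left(-1\right) 446 + 23212\right) \left(8908 + N{\left(1 \right)}\right) = \left(\left(-1\right) 446 + 23212\right) \left(8908 + \left(-2 + 2 \cdot 1^{2} + 344 \cdot 1\right)\right) = \left(-446 + 23212\right) \left(8908 + \left(-2 + 2 \cdot 1 + 344\right)\right) = 22766 \left(8908 + \left(-2 + 2 + 344\right)\right) = 22766 \left(8908 + 344\right) = 22766 \cdot 9252 = 210631032$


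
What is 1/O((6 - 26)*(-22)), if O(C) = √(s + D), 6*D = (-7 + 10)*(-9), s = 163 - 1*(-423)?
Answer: √2326/1163 ≈ 0.041469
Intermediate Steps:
s = 586 (s = 163 + 423 = 586)
D = -9/2 (D = ((-7 + 10)*(-9))/6 = (3*(-9))/6 = (⅙)*(-27) = -9/2 ≈ -4.5000)
O(C) = √2326/2 (O(C) = √(586 - 9/2) = √(1163/2) = √2326/2)
1/O((6 - 26)*(-22)) = 1/(√2326/2) = √2326/1163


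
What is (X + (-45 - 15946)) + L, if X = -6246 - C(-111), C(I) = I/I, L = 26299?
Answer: 4061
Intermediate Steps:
C(I) = 1
X = -6247 (X = -6246 - 1*1 = -6246 - 1 = -6247)
(X + (-45 - 15946)) + L = (-6247 + (-45 - 15946)) + 26299 = (-6247 - 15991) + 26299 = -22238 + 26299 = 4061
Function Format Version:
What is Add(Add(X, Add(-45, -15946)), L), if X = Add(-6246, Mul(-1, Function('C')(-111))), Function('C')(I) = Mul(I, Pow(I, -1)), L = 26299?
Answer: 4061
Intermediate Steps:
Function('C')(I) = 1
X = -6247 (X = Add(-6246, Mul(-1, 1)) = Add(-6246, -1) = -6247)
Add(Add(X, Add(-45, -15946)), L) = Add(Add(-6247, Add(-45, -15946)), 26299) = Add(Add(-6247, -15991), 26299) = Add(-22238, 26299) = 4061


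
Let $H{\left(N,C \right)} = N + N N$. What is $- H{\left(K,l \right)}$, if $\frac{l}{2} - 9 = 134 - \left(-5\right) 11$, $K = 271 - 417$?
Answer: $-21170$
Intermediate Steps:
$K = -146$ ($K = 271 - 417 = -146$)
$l = 396$ ($l = 18 + 2 \left(134 - \left(-5\right) 11\right) = 18 + 2 \left(134 - -55\right) = 18 + 2 \left(134 + 55\right) = 18 + 2 \cdot 189 = 18 + 378 = 396$)
$H{\left(N,C \right)} = N + N^{2}$
$- H{\left(K,l \right)} = - \left(-146\right) \left(1 - 146\right) = - \left(-146\right) \left(-145\right) = \left(-1\right) 21170 = -21170$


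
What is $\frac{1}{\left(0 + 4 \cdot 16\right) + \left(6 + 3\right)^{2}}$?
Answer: $\frac{1}{145} \approx 0.0068966$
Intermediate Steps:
$\frac{1}{\left(0 + 4 \cdot 16\right) + \left(6 + 3\right)^{2}} = \frac{1}{\left(0 + 64\right) + 9^{2}} = \frac{1}{64 + 81} = \frac{1}{145}$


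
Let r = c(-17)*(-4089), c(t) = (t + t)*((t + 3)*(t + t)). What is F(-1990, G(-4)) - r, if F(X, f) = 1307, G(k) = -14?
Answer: -66175069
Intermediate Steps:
c(t) = 4*t²*(3 + t) (c(t) = (2*t)*((3 + t)*(2*t)) = (2*t)*(2*t*(3 + t)) = 4*t²*(3 + t))
r = 66176376 (r = (4*(-17)²*(3 - 17))*(-4089) = (4*289*(-14))*(-4089) = -16184*(-4089) = 66176376)
F(-1990, G(-4)) - r = 1307 - 1*66176376 = 1307 - 66176376 = -66175069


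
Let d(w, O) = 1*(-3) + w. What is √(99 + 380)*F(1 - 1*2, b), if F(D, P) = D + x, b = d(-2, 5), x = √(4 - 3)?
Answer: 0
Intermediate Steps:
x = 1 (x = √1 = 1)
d(w, O) = -3 + w
b = -5 (b = -3 - 2 = -5)
F(D, P) = 1 + D (F(D, P) = D + 1 = 1 + D)
√(99 + 380)*F(1 - 1*2, b) = √(99 + 380)*(1 + (1 - 1*2)) = √479*(1 + (1 - 2)) = √479*(1 - 1) = √479*0 = 0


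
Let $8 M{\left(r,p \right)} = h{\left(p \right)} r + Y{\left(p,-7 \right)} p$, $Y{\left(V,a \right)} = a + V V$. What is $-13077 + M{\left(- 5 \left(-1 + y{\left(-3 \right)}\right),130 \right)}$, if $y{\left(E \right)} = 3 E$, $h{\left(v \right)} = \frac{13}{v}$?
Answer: $\frac{2091479}{8} \approx 2.6144 \cdot 10^{5}$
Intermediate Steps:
$Y{\left(V,a \right)} = a + V^{2}$
$M{\left(r,p \right)} = \frac{p \left(-7 + p^{2}\right)}{8} + \frac{13 r}{8 p}$ ($M{\left(r,p \right)} = \frac{\frac{13}{p} r + \left(-7 + p^{2}\right) p}{8} = \frac{\frac{13 r}{p} + p \left(-7 + p^{2}\right)}{8} = \frac{p \left(-7 + p^{2}\right) + \frac{13 r}{p}}{8} = \frac{p \left(-7 + p^{2}\right)}{8} + \frac{13 r}{8 p}$)
$-13077 + M{\left(- 5 \left(-1 + y{\left(-3 \right)}\right),130 \right)} = -13077 + \frac{13 \left(- 5 \left(-1 + 3 \left(-3\right)\right)\right) + 130^{2} \left(-7 + 130^{2}\right)}{8 \cdot 130} = -13077 + \frac{1}{8} \cdot \frac{1}{130} \left(13 \left(- 5 \left(-1 - 9\right)\right) + 16900 \left(-7 + 16900\right)\right) = -13077 + \frac{1}{8} \cdot \frac{1}{130} \left(13 \left(\left(-5\right) \left(-10\right)\right) + 16900 \cdot 16893\right) = -13077 + \frac{1}{8} \cdot \frac{1}{130} \left(13 \cdot 50 + 285491700\right) = -13077 + \frac{1}{8} \cdot \frac{1}{130} \left(650 + 285491700\right) = -13077 + \frac{1}{8} \cdot \frac{1}{130} \cdot 285492350 = -13077 + \frac{2196095}{8} = \frac{2091479}{8}$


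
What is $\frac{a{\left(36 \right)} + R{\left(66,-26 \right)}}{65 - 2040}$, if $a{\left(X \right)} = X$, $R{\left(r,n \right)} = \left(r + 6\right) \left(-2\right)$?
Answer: $\frac{108}{1975} \approx 0.054684$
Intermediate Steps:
$R{\left(r,n \right)} = -12 - 2 r$ ($R{\left(r,n \right)} = \left(6 + r\right) \left(-2\right) = -12 - 2 r$)
$\frac{a{\left(36 \right)} + R{\left(66,-26 \right)}}{65 - 2040} = \frac{36 - 144}{65 - 2040} = \frac{36 - 144}{-1975} = \left(36 - 144\right) \left(- \frac{1}{1975}\right) = \left(-108\right) \left(- \frac{1}{1975}\right) = \frac{108}{1975}$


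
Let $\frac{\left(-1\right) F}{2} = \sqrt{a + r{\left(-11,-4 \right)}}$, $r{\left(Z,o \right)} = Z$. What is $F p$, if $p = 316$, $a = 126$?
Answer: $- 632 \sqrt{115} \approx -6777.4$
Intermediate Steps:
$F = - 2 \sqrt{115}$ ($F = - 2 \sqrt{126 - 11} = - 2 \sqrt{115} \approx -21.448$)
$F p = - 2 \sqrt{115} \cdot 316 = - 632 \sqrt{115}$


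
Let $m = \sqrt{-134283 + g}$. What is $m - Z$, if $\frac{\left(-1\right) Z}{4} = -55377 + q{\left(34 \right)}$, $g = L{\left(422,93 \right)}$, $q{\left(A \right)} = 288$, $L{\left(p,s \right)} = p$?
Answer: $-220356 + i \sqrt{133861} \approx -2.2036 \cdot 10^{5} + 365.87 i$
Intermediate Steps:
$g = 422$
$Z = 220356$ ($Z = - 4 \left(-55377 + 288\right) = \left(-4\right) \left(-55089\right) = 220356$)
$m = i \sqrt{133861}$ ($m = \sqrt{-134283 + 422} = \sqrt{-133861} = i \sqrt{133861} \approx 365.87 i$)
$m - Z = i \sqrt{133861} - 220356 = -220356 + i \sqrt{133861}$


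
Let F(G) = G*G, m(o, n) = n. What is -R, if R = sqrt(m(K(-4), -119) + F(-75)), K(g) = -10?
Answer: -sqrt(5506) ≈ -74.202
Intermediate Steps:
F(G) = G**2
R = sqrt(5506) (R = sqrt(-119 + (-75)**2) = sqrt(-119 + 5625) = sqrt(5506) ≈ 74.202)
-R = -sqrt(5506)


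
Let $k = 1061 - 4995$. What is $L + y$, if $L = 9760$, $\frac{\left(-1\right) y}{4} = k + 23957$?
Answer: $-70332$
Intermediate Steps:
$k = -3934$ ($k = 1061 - 4995 = -3934$)
$y = -80092$ ($y = - 4 \left(-3934 + 23957\right) = \left(-4\right) 20023 = -80092$)
$L + y = 9760 - 80092 = -70332$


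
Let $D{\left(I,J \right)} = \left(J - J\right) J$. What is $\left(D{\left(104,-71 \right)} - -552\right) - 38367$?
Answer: $-37815$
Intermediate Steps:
$D{\left(I,J \right)} = 0$ ($D{\left(I,J \right)} = 0 J = 0$)
$\left(D{\left(104,-71 \right)} - -552\right) - 38367 = \left(0 - -552\right) - 38367 = \left(0 + 552\right) - 38367 = 552 - 38367 = -37815$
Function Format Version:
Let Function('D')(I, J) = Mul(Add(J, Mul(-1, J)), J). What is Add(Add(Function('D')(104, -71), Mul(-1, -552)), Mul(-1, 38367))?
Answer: -37815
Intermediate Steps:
Function('D')(I, J) = 0 (Function('D')(I, J) = Mul(0, J) = 0)
Add(Add(Function('D')(104, -71), Mul(-1, -552)), Mul(-1, 38367)) = Add(Add(0, Mul(-1, -552)), Mul(-1, 38367)) = Add(Add(0, 552), -38367) = Add(552, -38367) = -37815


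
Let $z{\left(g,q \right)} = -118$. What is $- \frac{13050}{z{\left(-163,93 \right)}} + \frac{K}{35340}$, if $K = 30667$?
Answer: $\frac{232402853}{2085060} \approx 111.46$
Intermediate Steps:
$- \frac{13050}{z{\left(-163,93 \right)}} + \frac{K}{35340} = - \frac{13050}{-118} + \frac{30667}{35340} = \left(-13050\right) \left(- \frac{1}{118}\right) + 30667 \cdot \frac{1}{35340} = \frac{6525}{59} + \frac{30667}{35340} = \frac{232402853}{2085060}$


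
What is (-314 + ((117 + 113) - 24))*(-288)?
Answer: 31104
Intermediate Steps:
(-314 + ((117 + 113) - 24))*(-288) = (-314 + (230 - 24))*(-288) = (-314 + 206)*(-288) = -108*(-288) = 31104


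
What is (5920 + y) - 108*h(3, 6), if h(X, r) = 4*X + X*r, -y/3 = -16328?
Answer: 51664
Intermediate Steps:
y = 48984 (y = -3*(-16328) = 48984)
(5920 + y) - 108*h(3, 6) = (5920 + 48984) - 324*(4 + 6) = 54904 - 324*10 = 54904 - 108*30 = 54904 - 3240 = 51664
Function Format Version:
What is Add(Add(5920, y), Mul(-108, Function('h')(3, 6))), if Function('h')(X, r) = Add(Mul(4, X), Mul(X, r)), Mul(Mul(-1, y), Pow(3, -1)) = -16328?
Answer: 51664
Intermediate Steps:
y = 48984 (y = Mul(-3, -16328) = 48984)
Add(Add(5920, y), Mul(-108, Function('h')(3, 6))) = Add(Add(5920, 48984), Mul(-108, Mul(3, Add(4, 6)))) = Add(54904, Mul(-108, Mul(3, 10))) = Add(54904, Mul(-108, 30)) = Add(54904, -3240) = 51664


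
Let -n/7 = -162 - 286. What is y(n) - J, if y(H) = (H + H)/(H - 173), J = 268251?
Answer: -794821441/2963 ≈ -2.6825e+5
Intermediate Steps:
n = 3136 (n = -7*(-162 - 286) = -7*(-448) = 3136)
y(H) = 2*H/(-173 + H) (y(H) = (2*H)/(-173 + H) = 2*H/(-173 + H))
y(n) - J = 2*3136/(-173 + 3136) - 1*268251 = 2*3136/2963 - 268251 = 2*3136*(1/2963) - 268251 = 6272/2963 - 268251 = -794821441/2963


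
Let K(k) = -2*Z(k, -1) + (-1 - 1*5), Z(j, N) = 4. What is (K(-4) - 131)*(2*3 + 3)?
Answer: -1305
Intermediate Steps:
K(k) = -14 (K(k) = -2*4 + (-1 - 1*5) = -8 + (-1 - 5) = -8 - 6 = -14)
(K(-4) - 131)*(2*3 + 3) = (-14 - 131)*(2*3 + 3) = -145*(6 + 3) = -145*9 = -1305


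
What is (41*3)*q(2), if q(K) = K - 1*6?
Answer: -492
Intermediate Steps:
q(K) = -6 + K (q(K) = K - 6 = -6 + K)
(41*3)*q(2) = (41*3)*(-6 + 2) = 123*(-4) = -492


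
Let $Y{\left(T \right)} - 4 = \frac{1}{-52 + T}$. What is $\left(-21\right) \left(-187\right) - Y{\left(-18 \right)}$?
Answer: $\frac{274611}{70} \approx 3923.0$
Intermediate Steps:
$Y{\left(T \right)} = 4 + \frac{1}{-52 + T}$
$\left(-21\right) \left(-187\right) - Y{\left(-18 \right)} = \left(-21\right) \left(-187\right) - \frac{-207 + 4 \left(-18\right)}{-52 - 18} = 3927 - \frac{-207 - 72}{-70} = 3927 - \left(- \frac{1}{70}\right) \left(-279\right) = 3927 - \frac{279}{70} = \frac{274611}{70}$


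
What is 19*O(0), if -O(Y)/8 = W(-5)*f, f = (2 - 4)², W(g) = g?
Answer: 3040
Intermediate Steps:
f = 4 (f = (-2)² = 4)
O(Y) = 160 (O(Y) = -(-40)*4 = -8*(-20) = 160)
19*O(0) = 19*160 = 3040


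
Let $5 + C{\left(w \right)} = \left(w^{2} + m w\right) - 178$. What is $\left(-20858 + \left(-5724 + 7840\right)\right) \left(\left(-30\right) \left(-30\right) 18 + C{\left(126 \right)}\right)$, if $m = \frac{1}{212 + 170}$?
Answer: $- \frac{114169254492}{191} \approx -5.9774 \cdot 10^{8}$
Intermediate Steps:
$m = \frac{1}{382} \approx 0.0026178$
$C{\left(w \right)} = -183 + w^{2} + \frac{w}{382}$ ($C{\left(w \right)} = -5 - \left(178 - w^{2} - \frac{w}{382}\right) = -5 + \left(-178 + w^{2} + \frac{w}{382}\right) = -183 + w^{2} + \frac{w}{382}$)
$\left(-20858 + \left(-5724 + 7840\right)\right) \left(\left(-30\right) \left(-30\right) 18 + C{\left(126 \right)}\right) = \left(-20858 + \left(-5724 + 7840\right)\right) \left(\left(-30\right) \left(-30\right) 18 + \left(-183 + 126^{2} + \frac{1}{382} \cdot 126\right)\right) = \left(-20858 + 2116\right) \left(900 \cdot 18 + \left(-183 + 15876 + \frac{63}{191}\right)\right) = - 18742 \left(16200 + \frac{2997426}{191}\right) = \left(-18742\right) \frac{6091626}{191} = - \frac{114169254492}{191}$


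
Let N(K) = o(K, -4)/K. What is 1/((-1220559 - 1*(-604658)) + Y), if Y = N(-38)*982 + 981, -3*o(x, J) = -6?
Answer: -19/11684462 ≈ -1.6261e-6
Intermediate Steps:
o(x, J) = 2 (o(x, J) = -1/3*(-6) = 2)
N(K) = 2/K
Y = 17657/19 (Y = (2/(-38))*982 + 981 = (2*(-1/38))*982 + 981 = -1/19*982 + 981 = -982/19 + 981 = 17657/19 ≈ 929.32)
1/((-1220559 - 1*(-604658)) + Y) = 1/((-1220559 - 1*(-604658)) + 17657/19) = 1/((-1220559 + 604658) + 17657/19) = 1/(-615901 + 17657/19) = 1/(-11684462/19) = -19/11684462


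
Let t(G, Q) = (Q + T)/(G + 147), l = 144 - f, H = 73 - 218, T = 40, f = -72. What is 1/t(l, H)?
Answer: -121/35 ≈ -3.4571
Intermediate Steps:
H = -145
l = 216 (l = 144 - 1*(-72) = 144 + 72 = 216)
t(G, Q) = (40 + Q)/(147 + G) (t(G, Q) = (Q + 40)/(G + 147) = (40 + Q)/(147 + G))
1/t(l, H) = 1/((40 - 145)/(147 + 216)) = 1/(-105/363) = 1/((1/363)*(-105)) = 1/(-35/121) = -121/35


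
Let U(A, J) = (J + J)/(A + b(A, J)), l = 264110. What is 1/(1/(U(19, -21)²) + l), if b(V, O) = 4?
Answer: 1764/465890569 ≈ 3.7863e-6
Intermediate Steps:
U(A, J) = 2*J/(4 + A) (U(A, J) = (J + J)/(A + 4) = (2*J)/(4 + A) = 2*J/(4 + A))
1/(1/(U(19, -21)²) + l) = 1/(1/((2*(-21)/(4 + 19))²) + 264110) = 1/(1/((2*(-21)/23)²) + 264110) = 1/(1/((2*(-21)*(1/23))²) + 264110) = 1/(1/((-42/23)²) + 264110) = 1/(1/(1764/529) + 264110) = 1/(529/1764 + 264110) = 1/(465890569/1764) = 1764/465890569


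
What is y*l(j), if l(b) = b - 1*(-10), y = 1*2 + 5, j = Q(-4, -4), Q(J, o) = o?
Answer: 42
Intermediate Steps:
j = -4
y = 7 (y = 2 + 5 = 7)
l(b) = 10 + b (l(b) = b + 10 = 10 + b)
y*l(j) = 7*(10 - 4) = 7*6 = 42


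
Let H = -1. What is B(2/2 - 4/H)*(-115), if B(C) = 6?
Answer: -690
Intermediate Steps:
B(2/2 - 4/H)*(-115) = 6*(-115) = -690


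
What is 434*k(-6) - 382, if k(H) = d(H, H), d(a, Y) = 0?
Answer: -382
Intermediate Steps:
k(H) = 0
434*k(-6) - 382 = 434*0 - 382 = 0 - 382 = -382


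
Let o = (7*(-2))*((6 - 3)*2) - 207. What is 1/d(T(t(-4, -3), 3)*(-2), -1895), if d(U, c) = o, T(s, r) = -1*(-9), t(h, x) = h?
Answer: -1/291 ≈ -0.0034364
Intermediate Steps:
T(s, r) = 9
o = -291 (o = -42*2 - 207 = -14*6 - 207 = -84 - 207 = -291)
d(U, c) = -291
1/d(T(t(-4, -3), 3)*(-2), -1895) = 1/(-291) = -1/291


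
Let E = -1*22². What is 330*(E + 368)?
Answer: -38280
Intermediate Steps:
E = -484 (E = -1*484 = -484)
330*(E + 368) = 330*(-484 + 368) = 330*(-116) = -38280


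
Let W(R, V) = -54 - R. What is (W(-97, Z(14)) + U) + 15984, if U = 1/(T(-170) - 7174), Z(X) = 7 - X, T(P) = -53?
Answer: 115827128/7227 ≈ 16027.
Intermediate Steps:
U = -1/7227 (U = 1/(-53 - 7174) = 1/(-7227) = -1/7227 ≈ -0.00013837)
(W(-97, Z(14)) + U) + 15984 = ((-54 - 1*(-97)) - 1/7227) + 15984 = ((-54 + 97) - 1/7227) + 15984 = (43 - 1/7227) + 15984 = 310760/7227 + 15984 = 115827128/7227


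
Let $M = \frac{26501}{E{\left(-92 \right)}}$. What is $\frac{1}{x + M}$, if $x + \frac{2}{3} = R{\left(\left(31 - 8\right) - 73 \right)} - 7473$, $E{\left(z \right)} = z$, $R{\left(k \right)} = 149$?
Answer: $- \frac{276}{2101111} \approx -0.00013136$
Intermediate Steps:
$x = - \frac{21974}{3}$ ($x = - \frac{2}{3} + \left(149 - 7473\right) = - \frac{2}{3} - 7324 = - \frac{21974}{3} \approx -7324.7$)
$M = - \frac{26501}{92}$ ($M = \frac{26501}{-92} = 26501 \left(- \frac{1}{92}\right) = - \frac{26501}{92} \approx -288.05$)
$\frac{1}{x + M} = \frac{1}{- \frac{21974}{3} - \frac{26501}{92}} = \frac{1}{- \frac{2101111}{276}} = - \frac{276}{2101111}$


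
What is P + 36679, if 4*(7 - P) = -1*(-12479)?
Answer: 134265/4 ≈ 33566.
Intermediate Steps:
P = -12451/4 (P = 7 - (-1)*(-12479)/4 = 7 - ¼*12479 = 7 - 12479/4 = -12451/4 ≈ -3112.8)
P + 36679 = -12451/4 + 36679 = 134265/4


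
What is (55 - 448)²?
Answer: 154449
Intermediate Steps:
(55 - 448)² = (-393)² = 154449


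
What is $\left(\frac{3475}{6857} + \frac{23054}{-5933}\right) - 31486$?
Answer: $- \frac{1281069209469}{40682581} \approx -31489.0$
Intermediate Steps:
$\left(\frac{3475}{6857} + \frac{23054}{-5933}\right) - 31486 = \left(3475 \cdot \frac{1}{6857} + 23054 \left(- \frac{1}{5933}\right)\right) - 31486 = \left(\frac{3475}{6857} - \frac{23054}{5933}\right) - 31486 = - \frac{137464103}{40682581} - 31486 = - \frac{1281069209469}{40682581}$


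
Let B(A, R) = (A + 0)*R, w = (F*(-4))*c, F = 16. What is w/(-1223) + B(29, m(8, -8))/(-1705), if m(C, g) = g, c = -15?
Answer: -1353064/2085215 ≈ -0.64888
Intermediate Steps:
w = 960 (w = (16*(-4))*(-15) = -64*(-15) = 960)
B(A, R) = A*R
w/(-1223) + B(29, m(8, -8))/(-1705) = 960/(-1223) + (29*(-8))/(-1705) = 960*(-1/1223) - 232*(-1/1705) = -960/1223 + 232/1705 = -1353064/2085215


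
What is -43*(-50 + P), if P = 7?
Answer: 1849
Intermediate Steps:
-43*(-50 + P) = -43*(-50 + 7) = -43*(-43) = 1849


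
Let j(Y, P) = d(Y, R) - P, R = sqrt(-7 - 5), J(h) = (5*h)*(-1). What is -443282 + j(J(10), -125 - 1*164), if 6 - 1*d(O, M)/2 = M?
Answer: -442981 - 4*I*sqrt(3) ≈ -4.4298e+5 - 6.9282*I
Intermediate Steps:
J(h) = -5*h
R = 2*I*sqrt(3) (R = sqrt(-12) = 2*I*sqrt(3) ≈ 3.4641*I)
d(O, M) = 12 - 2*M
j(Y, P) = 12 - P - 4*I*sqrt(3) (j(Y, P) = (12 - 4*I*sqrt(3)) - P = 12 - P - 4*I*sqrt(3))
-443282 + j(J(10), -125 - 1*164) = -443282 + (12 - (-125 - 1*164) - 4*I*sqrt(3)) = -443282 + (12 - (-125 - 164) - 4*I*sqrt(3)) = -443282 + (12 - 1*(-289) - 4*I*sqrt(3)) = -443282 + (12 + 289 - 4*I*sqrt(3)) = -443282 + (301 - 4*I*sqrt(3)) = -442981 - 4*I*sqrt(3)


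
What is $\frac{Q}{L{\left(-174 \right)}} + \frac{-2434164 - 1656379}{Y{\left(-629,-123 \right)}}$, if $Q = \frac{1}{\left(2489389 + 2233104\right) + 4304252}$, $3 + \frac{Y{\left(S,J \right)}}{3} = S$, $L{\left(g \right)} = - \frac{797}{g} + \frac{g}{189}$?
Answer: $\frac{23513738623211359}{10898809382760} \approx 2157.5$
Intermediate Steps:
$L{\left(g \right)} = - \frac{797}{g} + \frac{g}{189}$ ($L{\left(g \right)} = - \frac{797}{g} + g \frac{1}{189} = - \frac{797}{g} + \frac{g}{189}$)
$Y{\left(S,J \right)} = -9 + 3 S$
$Q = \frac{1}{9026745}$ ($Q = \frac{1}{4722493 + 4304252} = \frac{1}{9026745} \approx 1.1078 \cdot 10^{-7}$)
$\frac{Q}{L{\left(-174 \right)}} + \frac{-2434164 - 1656379}{Y{\left(-629,-123 \right)}} = \frac{1}{9026745 \left(- \frac{797}{-174} + \frac{1}{189} \left(-174\right)\right)} + \frac{-2434164 - 1656379}{-9 + 3 \left(-629\right)} = \frac{1}{9026745 \left(\left(-797\right) \left(- \frac{1}{174}\right) - \frac{58}{63}\right)} + \frac{-2434164 - 1656379}{-9 - 1887} = \frac{1}{9026745 \left(\frac{797}{174} - \frac{58}{63}\right)} - \frac{4090543}{-1896} = \frac{1}{9026745 \cdot \frac{13373}{3654}} - - \frac{4090543}{1896} = \frac{1}{9026745} \cdot \frac{3654}{13373} + \frac{4090543}{1896} = \frac{174}{5748317185} + \frac{4090543}{1896} = \frac{23513738623211359}{10898809382760}$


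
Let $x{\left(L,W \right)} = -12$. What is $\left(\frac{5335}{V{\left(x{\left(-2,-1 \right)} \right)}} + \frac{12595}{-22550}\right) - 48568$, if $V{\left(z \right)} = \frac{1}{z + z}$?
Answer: $- \frac{72409509}{410} \approx -1.7661 \cdot 10^{5}$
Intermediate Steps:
$V{\left(z \right)} = \frac{1}{2 z}$
$\left(\frac{5335}{V{\left(x{\left(-2,-1 \right)} \right)}} + \frac{12595}{-22550}\right) - 48568 = \left(\frac{5335}{\frac{1}{2} \frac{1}{-12}} + \frac{12595}{-22550}\right) - 48568 = \left(\frac{5335}{\frac{1}{2} \left(- \frac{1}{12}\right)} + 12595 \left(- \frac{1}{22550}\right)\right) - 48568 = \left(\frac{5335}{- \frac{1}{24}} - \frac{229}{410}\right) - 48568 = \left(5335 \left(-24\right) - \frac{229}{410}\right) - 48568 = \left(-128040 - \frac{229}{410}\right) - 48568 = - \frac{52496629}{410} - 48568 = - \frac{72409509}{410}$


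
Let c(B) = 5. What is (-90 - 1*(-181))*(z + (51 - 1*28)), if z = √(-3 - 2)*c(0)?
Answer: 2093 + 455*I*√5 ≈ 2093.0 + 1017.4*I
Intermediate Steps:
z = 5*I*√5 (z = √(-3 - 2)*5 = √(-5)*5 = (I*√5)*5 = 5*I*√5 ≈ 11.18*I)
(-90 - 1*(-181))*(z + (51 - 1*28)) = (-90 - 1*(-181))*(5*I*√5 + (51 - 1*28)) = (-90 + 181)*(5*I*√5 + (51 - 28)) = 91*(5*I*√5 + 23) = 91*(23 + 5*I*√5) = 2093 + 455*I*√5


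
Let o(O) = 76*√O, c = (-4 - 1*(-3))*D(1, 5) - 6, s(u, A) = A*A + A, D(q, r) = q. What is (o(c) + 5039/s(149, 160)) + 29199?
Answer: 752171279/25760 + 76*I*√7 ≈ 29199.0 + 201.08*I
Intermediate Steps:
s(u, A) = A + A² (s(u, A) = A² + A = A + A²)
c = -7 (c = (-4 - 1*(-3))*1 - 6 = (-4 + 3)*1 - 6 = -1*1 - 6 = -1 - 6 = -7)
(o(c) + 5039/s(149, 160)) + 29199 = (76*√(-7) + 5039/((160*(1 + 160)))) + 29199 = (76*(I*√7) + 5039/((160*161))) + 29199 = (76*I*√7 + 5039/25760) + 29199 = (5039/25760 + 76*I*√7) + 29199 = 752171279/25760 + 76*I*√7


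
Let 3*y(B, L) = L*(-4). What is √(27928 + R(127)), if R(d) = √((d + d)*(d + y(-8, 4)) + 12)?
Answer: √(251352 + 3*√278238)/3 ≈ 167.64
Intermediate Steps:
y(B, L) = -4*L/3 (y(B, L) = (L*(-4))/3 = (-4*L)/3 = -4*L/3)
R(d) = √(12 + 2*d*(-16/3 + d)) (R(d) = √((d + d)*(d - 4/3*4) + 12) = √((2*d)*(d - 16/3) + 12) = √((2*d)*(-16/3 + d) + 12) = √(2*d*(-16/3 + d) + 12) = √(12 + 2*d*(-16/3 + d)))
√(27928 + R(127)) = √(27928 + √(108 - 96*127 + 18*127²)/3) = √(27928 + √(108 - 12192 + 18*16129)/3) = √(27928 + √(108 - 12192 + 290322)/3) = √(27928 + √278238/3)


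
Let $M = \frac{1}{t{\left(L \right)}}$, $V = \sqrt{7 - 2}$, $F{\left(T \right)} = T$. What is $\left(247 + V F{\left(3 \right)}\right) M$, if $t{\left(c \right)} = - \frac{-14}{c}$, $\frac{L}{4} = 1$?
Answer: $\frac{494}{7} + \frac{6 \sqrt{5}}{7} \approx 72.488$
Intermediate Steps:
$L = 4$ ($L = 4 \cdot 1 = 4$)
$V = \sqrt{5} \approx 2.2361$
$t{\left(c \right)} = \frac{14}{c}$
$M = \frac{2}{7}$ ($M = \frac{1}{14 \cdot \frac{1}{4}} = \frac{1}{\frac{7}{2}} = \frac{2}{7} \approx 0.28571$)
$\left(247 + V F{\left(3 \right)}\right) M = \left(247 + \sqrt{5} \cdot 3\right) \frac{2}{7} = \left(247 + 3 \sqrt{5}\right) \frac{2}{7} = \frac{494}{7} + \frac{6 \sqrt{5}}{7}$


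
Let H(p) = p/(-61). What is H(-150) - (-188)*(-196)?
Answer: -2247578/61 ≈ -36846.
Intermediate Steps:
H(p) = -p/61 (H(p) = p*(-1/61) = -p/61)
H(-150) - (-188)*(-196) = -1/61*(-150) - (-188)*(-196) = 150/61 - 1*36848 = 150/61 - 36848 = -2247578/61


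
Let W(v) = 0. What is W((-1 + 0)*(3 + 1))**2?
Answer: 0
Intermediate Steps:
W((-1 + 0)*(3 + 1))**2 = 0**2 = 0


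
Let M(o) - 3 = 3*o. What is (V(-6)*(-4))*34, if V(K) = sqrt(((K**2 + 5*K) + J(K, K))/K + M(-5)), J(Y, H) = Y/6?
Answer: -68*I*sqrt(462)/3 ≈ -487.2*I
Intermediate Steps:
J(Y, H) = Y/6 (J(Y, H) = Y*(1/6) = Y/6)
M(o) = 3 + 3*o
V(K) = sqrt(-12 + (K**2 + 31*K/6)/K) (V(K) = sqrt(((K**2 + 5*K) + K/6)/K + (3 + 3*(-5))) = sqrt((K**2 + 31*K/6)/K + (3 - 15)) = sqrt((K**2 + 31*K/6)/K - 12) = sqrt(-12 + (K**2 + 31*K/6)/K))
(V(-6)*(-4))*34 = ((sqrt(-246 + 36*(-6))/6)*(-4))*34 = ((sqrt(-246 - 216)/6)*(-4))*34 = ((sqrt(-462)/6)*(-4))*34 = (((I*sqrt(462))/6)*(-4))*34 = ((I*sqrt(462)/6)*(-4))*34 = -2*I*sqrt(462)/3*34 = -68*I*sqrt(462)/3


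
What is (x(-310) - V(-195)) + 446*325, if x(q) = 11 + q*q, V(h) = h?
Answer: 241256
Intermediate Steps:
x(q) = 11 + q²
(x(-310) - V(-195)) + 446*325 = ((11 + (-310)²) - 1*(-195)) + 446*325 = ((11 + 96100) + 195) + 144950 = (96111 + 195) + 144950 = 96306 + 144950 = 241256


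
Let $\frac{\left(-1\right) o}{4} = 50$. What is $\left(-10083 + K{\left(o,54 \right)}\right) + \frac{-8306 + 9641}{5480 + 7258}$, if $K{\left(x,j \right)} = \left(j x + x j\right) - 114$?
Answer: $- \frac{135009617}{4246} \approx -31797.0$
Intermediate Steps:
$o = -200$ ($o = \left(-4\right) 50 = -200$)
$K{\left(x,j \right)} = -114 + 2 j x$ ($K{\left(x,j \right)} = \left(j x + j x\right) - 114 = 2 j x - 114 = -114 + 2 j x$)
$\left(-10083 + K{\left(o,54 \right)}\right) + \frac{-8306 + 9641}{5480 + 7258} = \left(-10083 + \left(-114 + 2 \cdot 54 \left(-200\right)\right)\right) + \frac{-8306 + 9641}{5480 + 7258} = \left(-10083 - 21714\right) + \frac{1335}{12738} = \left(-10083 - 21714\right) + 1335 \cdot \frac{1}{12738} = -31797 + \frac{445}{4246} = - \frac{135009617}{4246}$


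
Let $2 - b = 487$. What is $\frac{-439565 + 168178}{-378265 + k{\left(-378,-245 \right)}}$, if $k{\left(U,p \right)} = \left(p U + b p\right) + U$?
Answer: $\frac{271387}{167208} \approx 1.6231$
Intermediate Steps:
$b = -485$ ($b = 2 - 487 = -485$)
$k{\left(U,p \right)} = U - 485 p + U p$ ($k{\left(U,p \right)} = \left(p U - 485 p\right) + U = \left(U p - 485 p\right) + U = \left(- 485 p + U p\right) + U = U - 485 p + U p$)
$\frac{-439565 + 168178}{-378265 + k{\left(-378,-245 \right)}} = \frac{-439565 + 168178}{-378265 - -211057} = - \frac{271387}{-378265 + \left(-378 + 118825 + 92610\right)} = - \frac{271387}{-378265 + 211057} = - \frac{271387}{-167208} = \left(-271387\right) \left(- \frac{1}{167208}\right) = \frac{271387}{167208}$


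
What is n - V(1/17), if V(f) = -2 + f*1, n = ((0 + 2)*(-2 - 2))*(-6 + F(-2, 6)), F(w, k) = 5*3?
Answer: -1191/17 ≈ -70.059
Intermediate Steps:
F(w, k) = 15
n = -72 (n = ((0 + 2)*(-2 - 2))*(-6 + 15) = (2*(-4))*9 = -8*9 = -72)
V(f) = -2 + f
n - V(1/17) = -72 - (-2 + 1/17) = -72 - 1*(-33/17) = -72 + 33/17 = -1191/17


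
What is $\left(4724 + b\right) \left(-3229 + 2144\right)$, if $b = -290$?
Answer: $-4810890$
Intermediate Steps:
$\left(4724 + b\right) \left(-3229 + 2144\right) = \left(4724 - 290\right) \left(-3229 + 2144\right) = 4434 \left(-1085\right) = -4810890$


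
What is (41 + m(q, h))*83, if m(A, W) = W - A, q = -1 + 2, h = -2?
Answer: 3154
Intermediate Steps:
q = 1
(41 + m(q, h))*83 = (41 + (-2 - 1*1))*83 = (41 + (-2 - 1))*83 = (41 - 3)*83 = 38*83 = 3154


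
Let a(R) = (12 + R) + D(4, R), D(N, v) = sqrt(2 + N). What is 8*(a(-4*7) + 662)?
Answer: 5168 + 8*sqrt(6) ≈ 5187.6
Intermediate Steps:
a(R) = 12 + R + sqrt(6) (a(R) = (12 + R) + sqrt(2 + 4) = (12 + R) + sqrt(6) = 12 + R + sqrt(6))
8*(a(-4*7) + 662) = 8*((12 - 4*7 + sqrt(6)) + 662) = 8*((12 - 28 + sqrt(6)) + 662) = 8*((-16 + sqrt(6)) + 662) = 8*(646 + sqrt(6)) = 5168 + 8*sqrt(6)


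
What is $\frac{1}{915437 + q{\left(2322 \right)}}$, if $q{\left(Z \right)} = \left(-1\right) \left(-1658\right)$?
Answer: $\frac{1}{917095} \approx 1.0904 \cdot 10^{-6}$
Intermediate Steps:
$q{\left(Z \right)} = 1658$
$\frac{1}{915437 + q{\left(2322 \right)}} = \frac{1}{915437 + 1658} = \frac{1}{917095}$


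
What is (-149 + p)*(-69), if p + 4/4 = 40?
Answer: 7590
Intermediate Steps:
p = 39 (p = -1 + 40 = 39)
(-149 + p)*(-69) = (-149 + 39)*(-69) = -110*(-69) = 7590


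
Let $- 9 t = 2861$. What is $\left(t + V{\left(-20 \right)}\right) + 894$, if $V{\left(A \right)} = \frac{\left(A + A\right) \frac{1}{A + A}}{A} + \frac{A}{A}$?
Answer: $\frac{103871}{180} \approx 577.06$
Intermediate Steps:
$t = - \frac{2861}{9}$ ($t = \left(- \frac{1}{9}\right) 2861 = - \frac{2861}{9} \approx -317.89$)
$V{\left(A \right)} = 1 + \frac{1}{A}$ ($V{\left(A \right)} = \frac{2 A \frac{1}{2 A}}{A} + 1 = 1 \frac{1}{A} + 1 = \frac{1}{A} + 1 = 1 + \frac{1}{A}$)
$\left(t + V{\left(-20 \right)}\right) + 894 = \left(- \frac{2861}{9} + \frac{1 - 20}{-20}\right) + 894 = \left(- \frac{2861}{9} - - \frac{19}{20}\right) + 894 = \left(- \frac{2861}{9} + \frac{19}{20}\right) + 894 = - \frac{57049}{180} + 894 = \frac{103871}{180}$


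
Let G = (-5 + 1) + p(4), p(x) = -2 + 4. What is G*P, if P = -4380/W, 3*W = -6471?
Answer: -2920/719 ≈ -4.0612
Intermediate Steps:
W = -2157 (W = (⅓)*(-6471) = -2157)
p(x) = 2
P = 1460/719 (P = -4380/(-2157) = -4380*(-1/2157) = 1460/719 ≈ 2.0306)
G = -2 (G = (-5 + 1) + 2 = -4 + 2 = -2)
G*P = -2*1460/719 = -2920/719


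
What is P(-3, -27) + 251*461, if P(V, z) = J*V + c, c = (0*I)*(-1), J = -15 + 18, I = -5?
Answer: 115702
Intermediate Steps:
J = 3
c = 0 (c = (0*(-5))*(-1) = 0*(-1) = 0)
P(V, z) = 3*V (P(V, z) = 3*V + 0 = 3*V)
P(-3, -27) + 251*461 = 3*(-3) + 251*461 = -9 + 115711 = 115702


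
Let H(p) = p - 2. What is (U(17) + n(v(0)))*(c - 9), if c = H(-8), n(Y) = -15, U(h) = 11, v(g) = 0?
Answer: 76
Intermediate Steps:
H(p) = -2 + p
c = -10 (c = -2 - 8 = -10)
(U(17) + n(v(0)))*(c - 9) = (11 - 15)*(-10 - 9) = -4*(-19) = 76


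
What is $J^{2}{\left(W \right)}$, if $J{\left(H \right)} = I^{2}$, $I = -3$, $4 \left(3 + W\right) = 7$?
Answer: $81$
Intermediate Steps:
$W = - \frac{5}{4}$ ($W = -3 + \frac{1}{4} \cdot 7 = -3 + \frac{7}{4} = - \frac{5}{4} \approx -1.25$)
$J{\left(H \right)} = 9$ ($J{\left(H \right)} = \left(-3\right)^{2} = 9$)
$J^{2}{\left(W \right)} = 9^{2} = 81$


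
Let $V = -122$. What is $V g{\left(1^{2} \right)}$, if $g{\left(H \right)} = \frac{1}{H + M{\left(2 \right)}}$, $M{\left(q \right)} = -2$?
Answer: $122$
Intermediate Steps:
$g{\left(H \right)} = \frac{1}{-2 + H}$ ($g{\left(H \right)} = \frac{1}{H - 2} = \frac{1}{-2 + H}$)
$V g{\left(1^{2} \right)} = - \frac{122}{-2 + 1^{2}} = - \frac{122}{-2 + 1} = - \frac{122}{-1} = \left(-122\right) \left(-1\right) = 122$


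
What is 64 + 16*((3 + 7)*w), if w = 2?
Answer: 384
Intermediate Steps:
64 + 16*((3 + 7)*w) = 64 + 16*((3 + 7)*2) = 64 + 16*(10*2) = 64 + 16*20 = 64 + 320 = 384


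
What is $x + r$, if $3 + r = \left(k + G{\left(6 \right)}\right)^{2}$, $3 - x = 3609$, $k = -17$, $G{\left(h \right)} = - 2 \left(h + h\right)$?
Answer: $-1928$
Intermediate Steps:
$G{\left(h \right)} = - 4 h$ ($G{\left(h \right)} = - 2 \cdot 2 h = - 4 h$)
$x = -3606$ ($x = 3 - 3609 = -3606$)
$r = 1678$ ($r = -3 + \left(-17 - 24\right)^{2} = -3 + \left(-41\right)^{2} = -3 + 1681 = 1678$)
$x + r = -3606 + 1678 = -1928$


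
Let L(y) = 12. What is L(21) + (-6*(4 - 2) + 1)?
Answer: 1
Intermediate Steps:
L(21) + (-6*(4 - 2) + 1) = 12 + (-6*(4 - 2) + 1) = 12 + (-6*2 + 1) = 12 + (-12 + 1) = 12 - 11 = 1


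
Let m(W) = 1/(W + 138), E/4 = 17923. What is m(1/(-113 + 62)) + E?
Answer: 504496655/7037 ≈ 71692.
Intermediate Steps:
E = 71692 (E = 4*17923 = 71692)
m(W) = 1/(138 + W)
m(1/(-113 + 62)) + E = 1/(138 + 1/(-113 + 62)) + 71692 = 1/(138 + 1/(-51)) + 71692 = 1/(138 - 1/51) + 71692 = 1/(7037/51) + 71692 = 51/7037 + 71692 = 504496655/7037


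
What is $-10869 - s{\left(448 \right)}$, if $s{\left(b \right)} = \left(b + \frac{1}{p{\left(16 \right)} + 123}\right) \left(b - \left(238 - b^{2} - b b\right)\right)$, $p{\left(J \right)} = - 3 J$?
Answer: $- \frac{13495581593}{75} \approx -1.7994 \cdot 10^{8}$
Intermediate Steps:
$s{\left(b \right)} = \left(\frac{1}{75} + b\right) \left(-238 + b + 2 b^{2}\right)$ ($s{\left(b \right)} = \left(b + \frac{1}{\left(-3\right) 16 + 123}\right) \left(b - \left(238 - b^{2} - b b\right)\right) = \left(b + \frac{1}{-48 + 123}\right) \left(b + \left(\left(b^{2} + b^{2}\right) - 238\right)\right) = \left(b + \frac{1}{75}\right) \left(b + \left(2 b^{2} - 238\right)\right) = \left(b + \frac{1}{75}\right) \left(b + \left(-238 + 2 b^{2}\right)\right) = \left(\frac{1}{75} + b\right) \left(-238 + b + 2 b^{2}\right)$)
$-10869 - s{\left(448 \right)} = -10869 - \left(- \frac{238}{75} + 2 \cdot 448^{3} - \frac{7996352}{75} + \frac{77 \cdot 448^{2}}{75}\right) = -10869 - \left(- \frac{238}{75} + 2 \cdot 89915392 - \frac{7996352}{75} + \frac{77}{75} \cdot 200704\right) = -10869 - \left(- \frac{238}{75} + 179830784 - \frac{7996352}{75} + \frac{15454208}{75}\right) = -10869 - \frac{13494766418}{75} = - \frac{13495581593}{75}$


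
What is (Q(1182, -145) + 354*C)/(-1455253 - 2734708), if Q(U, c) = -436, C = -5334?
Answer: 1888672/4189961 ≈ 0.45076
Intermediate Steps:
(Q(1182, -145) + 354*C)/(-1455253 - 2734708) = (-436 + 354*(-5334))/(-1455253 - 2734708) = (-436 - 1888236)/(-4189961) = -1888672*(-1/4189961) = 1888672/4189961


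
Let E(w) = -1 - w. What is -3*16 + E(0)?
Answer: -49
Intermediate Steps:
-3*16 + E(0) = -3*16 + (-1 - 1*0) = -48 + (-1 + 0) = -48 - 1 = -49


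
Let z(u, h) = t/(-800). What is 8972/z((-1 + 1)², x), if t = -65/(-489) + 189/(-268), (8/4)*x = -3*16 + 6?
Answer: 940638835200/75001 ≈ 1.2542e+7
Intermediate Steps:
x = -21 (x = (-3*16 + 6)/2 = (-48 + 6)/2 = (½)*(-42) = -21)
t = -75001/131052 (t = -65*(-1/489) + 189*(-1/268) = 65/489 - 189/268 = -75001/131052 ≈ -0.57230)
z(u, h) = 75001/104841600 (z(u, h) = -75001/131052/(-800) = -75001/131052*(-1/800) = 75001/104841600)
8972/z((-1 + 1)², x) = 8972/(75001/104841600) = 8972*(104841600/75001) = 940638835200/75001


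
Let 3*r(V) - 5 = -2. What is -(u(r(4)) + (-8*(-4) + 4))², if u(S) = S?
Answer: -1369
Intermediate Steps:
r(V) = 1 (r(V) = 5/3 + (⅓)*(-2) = 5/3 - ⅔ = 1)
-(u(r(4)) + (-8*(-4) + 4))² = -(1 + (-8*(-4) + 4))² = -(1 + (32 + 4))² = -(1 + 36)² = -1*37² = -1*1369 = -1369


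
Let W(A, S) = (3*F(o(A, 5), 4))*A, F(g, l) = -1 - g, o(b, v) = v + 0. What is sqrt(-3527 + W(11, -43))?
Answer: 5*I*sqrt(149) ≈ 61.033*I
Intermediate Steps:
o(b, v) = v
W(A, S) = -18*A (W(A, S) = (3*(-1 - 1*5))*A = (3*(-1 - 5))*A = (3*(-6))*A = -18*A)
sqrt(-3527 + W(11, -43)) = sqrt(-3527 - 18*11) = sqrt(-3527 - 198) = sqrt(-3725) = 5*I*sqrt(149)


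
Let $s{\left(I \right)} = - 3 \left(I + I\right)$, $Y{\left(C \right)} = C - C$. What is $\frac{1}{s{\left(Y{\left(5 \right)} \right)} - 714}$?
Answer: $- \frac{1}{714} \approx -0.0014006$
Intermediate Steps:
$Y{\left(C \right)} = 0$
$s{\left(I \right)} = - 6 I$ ($s{\left(I \right)} = - 3 \cdot 2 I = - 6 I$)
$\frac{1}{s{\left(Y{\left(5 \right)} \right)} - 714} = \frac{1}{\left(-6\right) 0 - 714} = \frac{1}{0 - 714} = \frac{1}{-714} = - \frac{1}{714}$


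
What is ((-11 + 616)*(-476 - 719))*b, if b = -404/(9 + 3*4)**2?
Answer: 292081900/441 ≈ 6.6232e+5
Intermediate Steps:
b = -404/441 (b = -404/(9 + 12)**2 = -404/(21**2) = -404/441 ≈ -0.91610)
((-11 + 616)*(-476 - 719))*b = ((-11 + 616)*(-476 - 719))*(-404/441) = (605*(-1195))*(-404/441) = -722975*(-404/441) = 292081900/441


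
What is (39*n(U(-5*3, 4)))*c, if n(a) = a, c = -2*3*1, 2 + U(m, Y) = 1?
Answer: 234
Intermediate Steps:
U(m, Y) = -1 (U(m, Y) = -2 + 1 = -1)
c = -6 (c = -6*1 = -6)
(39*n(U(-5*3, 4)))*c = (39*(-1))*(-6) = -39*(-6) = 234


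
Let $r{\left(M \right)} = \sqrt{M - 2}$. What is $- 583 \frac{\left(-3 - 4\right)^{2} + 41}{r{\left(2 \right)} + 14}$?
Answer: $- \frac{26235}{7} \approx -3747.9$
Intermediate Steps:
$r{\left(M \right)} = \sqrt{-2 + M}$
$- 583 \frac{\left(-3 - 4\right)^{2} + 41}{r{\left(2 \right)} + 14} = - 583 \frac{\left(-3 - 4\right)^{2} + 41}{\sqrt{-2 + 2} + 14} = - 583 \frac{\left(-7\right)^{2} + 41}{\sqrt{0} + 14} = - 583 \frac{49 + 41}{0 + 14} = - 583 \cdot \frac{90}{14} = - 583 \cdot 90 \cdot \frac{1}{14} = \left(-583\right) \frac{45}{7} = - \frac{26235}{7}$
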